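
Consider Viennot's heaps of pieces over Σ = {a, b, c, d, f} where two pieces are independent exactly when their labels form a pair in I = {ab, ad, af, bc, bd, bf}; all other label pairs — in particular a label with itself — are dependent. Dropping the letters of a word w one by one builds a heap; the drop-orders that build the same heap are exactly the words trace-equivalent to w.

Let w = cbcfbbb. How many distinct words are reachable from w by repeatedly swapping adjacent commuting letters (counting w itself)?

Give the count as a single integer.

#0=c has no predecessor
#1=b has no predecessor
#2=c depends on [0:c]
#3=f depends on [2:c]
#4=b depends on [1:b]
#5=b depends on [4:b]
#6=b depends on [5:b]
sources: [0:c, 1:b]
N(rest) = Σ N(rest − s) over sources s of rest; N(one piece) = 1:
  size 1 → [3]=1  [6]=1
  size 2 → [2,3]=1  [3,6]=2  [5,6]=1
  size 3 → [0,2,3]=1  [2,3,6]=3  [3,5,6]=3  [4,5,6]=1
  size 4 → [0,2,3,6]=4  [1,4,5,6]=1  [2,3,5,6]=6  [3,4,5,6]=4
  size 5 → [0,2,3,5,6]=10  [1,3,4,5,6]=5  [2,3,4,5,6]=10
  first=0(c) contributes 15
  first=1(b) contributes 20
|[w]| = 35

35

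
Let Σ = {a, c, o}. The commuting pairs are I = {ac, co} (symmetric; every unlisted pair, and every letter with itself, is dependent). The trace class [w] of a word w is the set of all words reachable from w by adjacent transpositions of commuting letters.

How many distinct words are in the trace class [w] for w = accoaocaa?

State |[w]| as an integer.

84

#0=a has no predecessor
#1=c has no predecessor
#2=c depends on [1:c]
#3=o depends on [0:a]
#4=a depends on [3:o]
#5=o depends on [4:a]
#6=c depends on [2:c]
#7=a depends on [5:o]
#8=a depends on [7:a]
sources: [0:a, 1:c]
N(rest) = Σ N(rest − s) over sources s of rest; N(one piece) = 1:
  size 1 → [6]=1  [8]=1
  size 2 → [2,6]=1  [6,8]=2  [7,8]=1
  size 3 → [1,2,6]=1  [2,6,8]=3  [5,7,8]=1  [6,7,8]=3
  size 4 → [1,2,6,8]=4  [2,6,7,8]=6  [4,5,7,8]=1  [5,6,7,8]=4
  size 5 → [1,2,6,7,8]=10  [2,5,6,7,8]=10  [3,4,5,7,8]=1  [4,5,6,7,8]=5
  size 6 → [0,3,4,5,7,8]=1  [1,2,5,6,7,8]=20  [2,4,5,6,7,8]=15  [3,4,5,6,7,8]=6
  size 7 → [0,3,4,5,6,7,8]=7  [1,2,4,5,6,7,8]=35  [2,3,4,5,6,7,8]=21
  first=0(a) contributes 56
  first=1(c) contributes 28
|[w]| = 84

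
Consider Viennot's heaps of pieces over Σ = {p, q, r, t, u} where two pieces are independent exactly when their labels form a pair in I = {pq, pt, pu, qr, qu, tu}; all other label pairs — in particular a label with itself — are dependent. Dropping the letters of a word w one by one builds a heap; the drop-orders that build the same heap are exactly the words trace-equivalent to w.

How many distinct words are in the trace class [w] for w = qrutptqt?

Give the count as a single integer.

0(q) covers ∅
1(r) covers ∅
2(u) covers 1:r
3(t) covers 0:q, 1:r
4(p) covers 1:r
5(t) covers 3:t
6(q) covers 5:t
7(t) covers 6:q
floor of heap: 0:q, 1:r
completions by unplaced set U, small U first (add the entries for U minus each lowest piece of U):
  |U|=1: {2}:1  {4}:1  {7}:1
  |U|=2: {2,4}:2  {2,7}:2  {4,7}:2  {6,7}:1
  |U|=3: {2,4,7}:6  {2,6,7}:3  {4,6,7}:3  {5,6,7}:1
  |U|=4: {2,4,6,7}:12  {2,5,6,7}:4  {3,5,6,7}:1  {4,5,6,7}:4
  |U|=5: {0,3,5,6,7}:1  {2,3,5,6,7}:5  {2,4,5,6,7}:20  {3,4,5,6,7}:5
  |U|=6: {0,2,3,5,6,7}:6  {0,3,4,5,6,7}:6  {2,3,4,5,6,7}:30
  start at 0(q): 30
  start at 1(r): 42
sum over floor = 72

72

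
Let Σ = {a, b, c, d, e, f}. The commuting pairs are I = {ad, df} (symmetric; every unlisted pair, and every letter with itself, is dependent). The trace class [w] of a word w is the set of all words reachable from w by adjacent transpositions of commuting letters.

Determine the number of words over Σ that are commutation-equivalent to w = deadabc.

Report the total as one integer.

3

0(d) covers ∅
1(e) covers 0:d
2(a) covers 1:e
3(d) covers 1:e
4(a) covers 2:a
5(b) covers 3:d, 4:a
6(c) covers 5:b
floor of heap: 0:d
completions by unplaced set U, small U first (add the entries for U minus each lowest piece of U):
  |U|=1: {6}:1
  |U|=2: {5,6}:1
  |U|=3: {3,5,6}:1  {4,5,6}:1
  |U|=4: {2,4,5,6}:1  {3,4,5,6}:2
  |U|=5: {2,3,4,5,6}:3
  start at 0(d): 3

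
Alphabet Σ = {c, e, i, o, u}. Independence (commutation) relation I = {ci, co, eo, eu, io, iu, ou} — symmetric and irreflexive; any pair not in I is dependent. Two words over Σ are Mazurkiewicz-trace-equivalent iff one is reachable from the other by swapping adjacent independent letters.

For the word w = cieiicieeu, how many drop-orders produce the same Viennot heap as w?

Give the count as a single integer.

drop 0:c onto floor
drop 1:i onto floor
drop 2:e onto {0:c, 1:i}
drop 3:i onto {2:e}
drop 4:i onto {3:i}
drop 5:c onto {2:e}
drop 6:i onto {4:i}
drop 7:e onto {5:c, 6:i}
drop 8:e onto {7:e}
drop 9:u onto {5:c}
ground layer = {0:c, 1:i}
drop-orders for the pieces not yet dropped (sum over which currently-grounded one goes next):
  1 to go: {8} 1  {9} 1
  2 to go: {7,8} 1  {8,9} 2
  3 to go: {6,7,8} 1  {7,8,9} 3
  4 to go: {4,6,7,8} 1  {5,7,8,9} 3  {6,7,8,9} 4
  5 to go: {3,4,6,7,8} 1  {4,6,7,8,9} 5  {5,6,7,8,9} 7
  6 to go: {3,4,6,7,8,9} 6  {4,5,6,7,8,9} 12
  7 to go: {3,4,5,6,7,8,9} 18
  8 to go: {2,3,4,5,6,7,8,9} 18
  if 0:c drops first: 18 orders
  if 1:i drops first: 18 orders
heap linearizations: 36

36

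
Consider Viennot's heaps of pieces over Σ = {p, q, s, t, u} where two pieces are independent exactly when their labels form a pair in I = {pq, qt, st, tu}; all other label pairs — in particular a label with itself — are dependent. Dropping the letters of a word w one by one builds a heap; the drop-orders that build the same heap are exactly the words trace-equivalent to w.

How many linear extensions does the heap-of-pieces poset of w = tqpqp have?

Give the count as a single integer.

0(t) covers ∅
1(q) covers ∅
2(p) covers 0:t
3(q) covers 1:q
4(p) covers 2:p
floor of heap: 0:t, 1:q
completions by unplaced set U, small U first (add the entries for U minus each lowest piece of U):
  |U|=1: {3}:1  {4}:1
  |U|=2: {1,3}:1  {2,4}:1  {3,4}:2
  |U|=3: {0,2,4}:1  {1,3,4}:3  {2,3,4}:3
  start at 0(t): 6
  start at 1(q): 4
sum over floor = 10

10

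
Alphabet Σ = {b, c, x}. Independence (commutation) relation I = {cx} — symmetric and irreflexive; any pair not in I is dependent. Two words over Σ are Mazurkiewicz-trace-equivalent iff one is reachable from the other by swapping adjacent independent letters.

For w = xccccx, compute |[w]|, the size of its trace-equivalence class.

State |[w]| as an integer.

drop 0:x onto floor
drop 1:c onto floor
drop 2:c onto {1:c}
drop 3:c onto {2:c}
drop 4:c onto {3:c}
drop 5:x onto {0:x}
ground layer = {0:x, 1:c}
drop-orders for the pieces not yet dropped (sum over which currently-grounded one goes next):
  1 to go: {4} 1  {5} 1
  2 to go: {0,5} 1  {3,4} 1  {4,5} 2
  3 to go: {0,4,5} 3  {2,3,4} 1  {3,4,5} 3
  4 to go: {0,3,4,5} 6  {1,2,3,4} 1  {2,3,4,5} 4
  if 0:x drops first: 5 orders
  if 1:c drops first: 10 orders
heap linearizations: 15

15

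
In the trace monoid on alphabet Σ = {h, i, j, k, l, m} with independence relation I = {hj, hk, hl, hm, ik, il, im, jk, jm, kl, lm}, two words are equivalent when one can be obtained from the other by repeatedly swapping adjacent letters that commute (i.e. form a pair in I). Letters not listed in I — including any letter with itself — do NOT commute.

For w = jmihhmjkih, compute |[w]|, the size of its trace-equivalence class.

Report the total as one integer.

360

0(j) covers ∅
1(m) covers ∅
2(i) covers 0:j
3(h) covers 2:i
4(h) covers 3:h
5(m) covers 1:m
6(j) covers 2:i
7(k) covers 5:m
8(i) covers 4:h, 6:j
9(h) covers 8:i
floor of heap: 0:j, 1:m
completions by unplaced set U, small U first (add the entries for U minus each lowest piece of U):
  |U|=1: {7}:1  {9}:1
  |U|=2: {5,7}:1  {7,9}:2  {8,9}:1
  |U|=3: {1,5,7}:1  {4,8,9}:1  {5,7,9}:3  {6,8,9}:1  {7,8,9}:3
  |U|=4: {1,5,7,9}:4  {3,4,8,9}:1  {4,6,8,9}:2  {4,7,8,9}:4  {5,7,8,9}:6  {6,7,8,9}:4
  |U|=5: {1,5,7,8,9}:10  {3,4,6,8,9}:3  {3,4,7,8,9}:5  {4,5,7,8,9}:10  {4,6,7,8,9}:10  {5,6,7,8,9}:10
  |U|=6: {1,4,5,7,8,9}:20  {1,5,6,7,8,9}:20  {2,3,4,6,8,9}:3  {3,4,5,7,8,9}:15  {3,4,6,7,8,9}:18  {4,5,6,7,8,9}:30
  |U|=7: {0,2,3,4,6,8,9}:3  {1,3,4,5,7,8,9}:35  {1,4,5,6,7,8,9}:70  {2,3,4,6,7,8,9}:21  {3,4,5,6,7,8,9}:63
  |U|=8: {0,2,3,4,6,7,8,9}:24  {1,3,4,5,6,7,8,9}:168  {2,3,4,5,6,7,8,9}:84
  start at 0(j): 252
  start at 1(m): 108
sum over floor = 360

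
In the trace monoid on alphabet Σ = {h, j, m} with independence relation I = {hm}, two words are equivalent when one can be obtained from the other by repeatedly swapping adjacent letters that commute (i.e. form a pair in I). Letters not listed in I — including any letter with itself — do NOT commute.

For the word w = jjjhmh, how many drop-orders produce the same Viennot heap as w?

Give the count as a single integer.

piece 0:j — minimal
piece 1:j rests on {0:j}
piece 2:j rests on {1:j}
piece 3:h rests on {2:j}
piece 4:m rests on {2:j}
piece 5:h rests on {3:h}
minimal pieces: {0:j}
ways to finish when only these pieces remain (= sum over removing one remaining piece with nothing left below it):
  1 left: {4}→1  {5}→1
  2 left: {3,5}→1  {4,5}→2
  3 left: {3,4,5}→3
  4 left: {2,3,4,5}→3
  placing 0:j first → 3 extensions

3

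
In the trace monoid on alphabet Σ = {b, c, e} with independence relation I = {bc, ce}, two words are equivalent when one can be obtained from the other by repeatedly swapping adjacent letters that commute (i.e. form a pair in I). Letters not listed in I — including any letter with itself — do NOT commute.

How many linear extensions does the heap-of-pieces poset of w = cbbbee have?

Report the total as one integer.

#0=c has no predecessor
#1=b has no predecessor
#2=b depends on [1:b]
#3=b depends on [2:b]
#4=e depends on [3:b]
#5=e depends on [4:e]
sources: [0:c, 1:b]
N(rest) = Σ N(rest − s) over sources s of rest; N(one piece) = 1:
  size 1 → [0]=1  [5]=1
  size 2 → [0,5]=2  [4,5]=1
  size 3 → [0,4,5]=3  [3,4,5]=1
  size 4 → [0,3,4,5]=4  [2,3,4,5]=1
  first=0(c) contributes 1
  first=1(b) contributes 5
|[w]| = 6

6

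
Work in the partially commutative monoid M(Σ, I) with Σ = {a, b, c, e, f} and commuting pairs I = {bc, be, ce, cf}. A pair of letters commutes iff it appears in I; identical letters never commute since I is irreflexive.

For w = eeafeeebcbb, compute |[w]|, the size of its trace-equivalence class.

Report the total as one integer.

160

drop 0:e onto floor
drop 1:e onto {0:e}
drop 2:a onto {1:e}
drop 3:f onto {2:a}
drop 4:e onto {3:f}
drop 5:e onto {4:e}
drop 6:e onto {5:e}
drop 7:b onto {3:f}
drop 8:c onto {2:a}
drop 9:b onto {7:b}
drop 10:b onto {9:b}
ground layer = {0:e}
drop-orders for the pieces not yet dropped (sum over which currently-grounded one goes next):
  1 to go: {6} 1  {8} 1  {10} 1
  2 to go: {5,6} 1  {6,8} 2  {6,10} 2  {8,10} 2  {9,10} 1
  3 to go: {4,5,6} 1  {5,6,8} 3  {5,6,10} 3  {6,8,10} 6  {6,9,10} 3  {7,9,10} 1  {8,9,10} 3
  4 to go: {4,5,6,8} 4  {4,5,6,10} 4  {5,6,8,10} 12  {5,6,9,10} 6  {6,7,9,10} 4  {6,8,9,10} 12  {7,8,9,10} 4
  5 to go: {4,5,6,8,10} 20  {4,5,6,9,10} 10  {5,6,7,9,10} 10  {5,6,8,9,10} 30  {6,7,8,9,10} 20
  6 to go: {4,5,6,7,9,10} 20  {4,5,6,8,9,10} 60  {5,6,7,8,9,10} 60
  7 to go: {3,4,5,6,7,9,10} 20  {4,5,6,7,8,9,10} 140
  8 to go: {3,4,5,6,7,8,9,10} 160
  9 to go: {2,3,4,5,6,7,8,9,10} 160
  if 0:e drops first: 160 orders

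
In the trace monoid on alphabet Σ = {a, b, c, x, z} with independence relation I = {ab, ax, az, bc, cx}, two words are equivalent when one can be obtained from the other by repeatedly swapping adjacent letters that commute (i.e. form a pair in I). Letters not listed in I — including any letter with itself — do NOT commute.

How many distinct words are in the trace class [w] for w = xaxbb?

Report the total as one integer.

5

piece 0:x — minimal
piece 1:a — minimal
piece 2:x rests on {0:x}
piece 3:b rests on {2:x}
piece 4:b rests on {3:b}
minimal pieces: {0:x, 1:a}
ways to finish when only these pieces remain (= sum over removing one remaining piece with nothing left below it):
  1 left: {1}→1  {4}→1
  2 left: {1,4}→2  {3,4}→1
  3 left: {1,3,4}→3  {2,3,4}→1
  placing 0:x first → 4 extensions
  placing 1:a first → 1 extensions
total linear extensions = 5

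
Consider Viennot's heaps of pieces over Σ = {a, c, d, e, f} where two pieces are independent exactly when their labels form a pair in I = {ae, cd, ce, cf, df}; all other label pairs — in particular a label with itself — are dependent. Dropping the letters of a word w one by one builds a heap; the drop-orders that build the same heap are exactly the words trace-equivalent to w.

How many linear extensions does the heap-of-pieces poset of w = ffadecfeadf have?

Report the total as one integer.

piece 0:f — minimal
piece 1:f rests on {0:f}
piece 2:a rests on {1:f}
piece 3:d rests on {2:a}
piece 4:e rests on {3:d}
piece 5:c rests on {2:a}
piece 6:f rests on {4:e}
piece 7:e rests on {6:f}
piece 8:a rests on {5:c, 6:f}
piece 9:d rests on {7:e, 8:a}
piece 10:f rests on {7:e, 8:a}
minimal pieces: {0:f}
ways to finish when only these pieces remain (= sum over removing one remaining piece with nothing left below it):
  1 left: {9}→1  {10}→1
  2 left: {9,10}→2
  3 left: {7,9,10}→2  {8,9,10}→2
  4 left: {5,8,9,10}→2  {7,8,9,10}→4
  5 left: {5,7,8,9,10}→6  {6,7,8,9,10}→4
  6 left: {4,6,7,8,9,10}→4  {5,6,7,8,9,10}→10
  7 left: {3,4,6,7,8,9,10}→4  {4,5,6,7,8,9,10}→14
  8 left: {3,4,5,6,7,8,9,10}→18
  9 left: {2,3,4,5,6,7,8,9,10}→18
  placing 0:f first → 18 extensions

18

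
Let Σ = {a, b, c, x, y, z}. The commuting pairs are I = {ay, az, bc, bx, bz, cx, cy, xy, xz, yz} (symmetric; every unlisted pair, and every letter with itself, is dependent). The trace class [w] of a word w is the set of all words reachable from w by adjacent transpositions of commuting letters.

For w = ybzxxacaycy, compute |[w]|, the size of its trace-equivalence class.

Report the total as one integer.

0(y) covers ∅
1(b) covers 0:y
2(z) covers ∅
3(x) covers ∅
4(x) covers 3:x
5(a) covers 1:b, 4:x
6(c) covers 2:z, 5:a
7(a) covers 6:c
8(y) covers 1:b
9(c) covers 7:a
10(y) covers 8:y
floor of heap: 0:y, 2:z, 3:x
completions by unplaced set U, small U first (add the entries for U minus each lowest piece of U):
  |U|=1: {9}:1  {10}:1
  |U|=2: {7,9}:1  {8,10}:1  {9,10}:2
  |U|=3: {6,7,9}:1  {7,9,10}:3  {8,9,10}:3
  |U|=4: {2,6,7,9}:1  {5,6,7,9}:1  {6,7,9,10}:4  {7,8,9,10}:6
  |U|=5: {2,5,6,7,9}:2  {2,6,7,9,10}:5  {4,5,6,7,9}:1  {5,6,7,9,10}:5  {6,7,8,9,10}:10
  |U|=6: {2,4,5,6,7,9}:3  {2,5,6,7,9,10}:12  {2,6,7,8,9,10}:15  {3,4,5,6,7,9}:1  {4,5,6,7,9,10}:6  {5,6,7,8,9,10}:15
  |U|=7: {1,5,6,7,8,9,10}:15  {2,3,4,5,6,7,9}:4  {2,4,5,6,7,9,10}:21  {2,5,6,7,8,9,10}:42  {3,4,5,6,7,9,10}:7  {4,5,6,7,8,9,10}:21
  |U|=8: {0,1,5,6,7,8,9,10}:15  {1,2,5,6,7,8,9,10}:57  {1,4,5,6,7,8,9,10}:36  {2,3,4,5,6,7,9,10}:32  {2,4,5,6,7,8,9,10}:84  {3,4,5,6,7,8,9,10}:28
  |U|=9: {0,1,2,5,6,7,8,9,10}:72  {0,1,4,5,6,7,8,9,10}:51  {1,2,4,5,6,7,8,9,10}:177  {1,3,4,5,6,7,8,9,10}:64  {2,3,4,5,6,7,8,9,10}:144
  start at 0(y): 385
  start at 2(z): 115
  start at 3(x): 300
sum over floor = 800

800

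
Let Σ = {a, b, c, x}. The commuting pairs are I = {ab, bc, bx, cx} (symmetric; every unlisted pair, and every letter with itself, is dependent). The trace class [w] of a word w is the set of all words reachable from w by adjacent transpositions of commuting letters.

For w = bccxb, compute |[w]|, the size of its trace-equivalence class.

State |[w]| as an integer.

30

drop 0:b onto floor
drop 1:c onto floor
drop 2:c onto {1:c}
drop 3:x onto floor
drop 4:b onto {0:b}
ground layer = {0:b, 1:c, 3:x}
drop-orders for the pieces not yet dropped (sum over which currently-grounded one goes next):
  1 to go: {2} 1  {3} 1  {4} 1
  2 to go: {0,4} 1  {1,2} 1  {2,3} 2  {2,4} 2  {3,4} 2
  3 to go: {0,2,4} 3  {0,3,4} 3  {1,2,3} 3  {1,2,4} 3  {2,3,4} 6
  if 0:b drops first: 12 orders
  if 1:c drops first: 12 orders
  if 3:x drops first: 6 orders
heap linearizations: 30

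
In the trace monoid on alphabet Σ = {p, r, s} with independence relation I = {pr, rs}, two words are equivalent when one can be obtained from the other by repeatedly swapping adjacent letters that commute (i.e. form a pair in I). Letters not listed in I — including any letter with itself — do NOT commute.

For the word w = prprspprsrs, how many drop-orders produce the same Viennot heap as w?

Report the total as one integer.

330

0(p) covers ∅
1(r) covers ∅
2(p) covers 0:p
3(r) covers 1:r
4(s) covers 2:p
5(p) covers 4:s
6(p) covers 5:p
7(r) covers 3:r
8(s) covers 6:p
9(r) covers 7:r
10(s) covers 8:s
floor of heap: 0:p, 1:r
completions by unplaced set U, small U first (add the entries for U minus each lowest piece of U):
  |U|=1: {9}:1  {10}:1
  |U|=2: {7,9}:1  {8,10}:1  {9,10}:2
  |U|=3: {3,7,9}:1  {6,8,10}:1  {7,9,10}:3  {8,9,10}:3
  |U|=4: {1,3,7,9}:1  {3,7,9,10}:4  {5,6,8,10}:1  {6,8,9,10}:4  {7,8,9,10}:6
  |U|=5: {1,3,7,9,10}:5  {3,7,8,9,10}:10  {4,5,6,8,10}:1  {5,6,8,9,10}:5  {6,7,8,9,10}:10
  |U|=6: {1,3,7,8,9,10}:15  {2,4,5,6,8,10}:1  {3,6,7,8,9,10}:20  {4,5,6,8,9,10}:6  {5,6,7,8,9,10}:15
  |U|=7: {0,2,4,5,6,8,10}:1  {1,3,6,7,8,9,10}:35  {2,4,5,6,8,9,10}:7  {3,5,6,7,8,9,10}:35  {4,5,6,7,8,9,10}:21
  |U|=8: {0,2,4,5,6,8,9,10}:8  {1,3,5,6,7,8,9,10}:70  {2,4,5,6,7,8,9,10}:28  {3,4,5,6,7,8,9,10}:56
  |U|=9: {0,2,4,5,6,7,8,9,10}:36  {1,3,4,5,6,7,8,9,10}:126  {2,3,4,5,6,7,8,9,10}:84
  start at 0(p): 210
  start at 1(r): 120
sum over floor = 330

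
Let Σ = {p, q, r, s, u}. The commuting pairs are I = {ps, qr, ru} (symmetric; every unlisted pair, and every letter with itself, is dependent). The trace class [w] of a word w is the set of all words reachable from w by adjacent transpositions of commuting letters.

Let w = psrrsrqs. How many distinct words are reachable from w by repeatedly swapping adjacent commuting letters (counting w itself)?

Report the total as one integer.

4

drop 0:p onto floor
drop 1:s onto floor
drop 2:r onto {0:p, 1:s}
drop 3:r onto {2:r}
drop 4:s onto {3:r}
drop 5:r onto {4:s}
drop 6:q onto {4:s}
drop 7:s onto {5:r, 6:q}
ground layer = {0:p, 1:s}
drop-orders for the pieces not yet dropped (sum over which currently-grounded one goes next):
  1 to go: {7} 1
  2 to go: {5,7} 1  {6,7} 1
  3 to go: {5,6,7} 2
  4 to go: {4,5,6,7} 2
  5 to go: {3,4,5,6,7} 2
  6 to go: {2,3,4,5,6,7} 2
  if 0:p drops first: 2 orders
  if 1:s drops first: 2 orders
heap linearizations: 4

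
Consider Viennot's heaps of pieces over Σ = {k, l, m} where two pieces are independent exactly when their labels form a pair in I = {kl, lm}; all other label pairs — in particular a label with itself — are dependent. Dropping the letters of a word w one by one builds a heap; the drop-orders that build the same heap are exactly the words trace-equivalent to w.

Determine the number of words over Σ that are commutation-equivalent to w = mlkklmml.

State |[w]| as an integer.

56

piece 0:m — minimal
piece 1:l — minimal
piece 2:k rests on {0:m}
piece 3:k rests on {2:k}
piece 4:l rests on {1:l}
piece 5:m rests on {3:k}
piece 6:m rests on {5:m}
piece 7:l rests on {4:l}
minimal pieces: {0:m, 1:l}
ways to finish when only these pieces remain (= sum over removing one remaining piece with nothing left below it):
  1 left: {6}→1  {7}→1
  2 left: {4,7}→1  {5,6}→1  {6,7}→2
  3 left: {1,4,7}→1  {3,5,6}→1  {4,6,7}→3  {5,6,7}→3
  4 left: {1,4,6,7}→4  {2,3,5,6}→1  {3,5,6,7}→4  {4,5,6,7}→6
  5 left: {0,2,3,5,6}→1  {1,4,5,6,7}→10  {2,3,5,6,7}→5  {3,4,5,6,7}→10
  6 left: {0,2,3,5,6,7}→6  {1,3,4,5,6,7}→20  {2,3,4,5,6,7}→15
  placing 0:m first → 35 extensions
  placing 1:l first → 21 extensions
total linear extensions = 56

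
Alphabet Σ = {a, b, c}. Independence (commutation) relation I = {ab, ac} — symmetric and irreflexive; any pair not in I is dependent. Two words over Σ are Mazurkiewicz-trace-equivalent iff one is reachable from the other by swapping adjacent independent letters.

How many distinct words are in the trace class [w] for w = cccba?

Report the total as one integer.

5

0(c) covers ∅
1(c) covers 0:c
2(c) covers 1:c
3(b) covers 2:c
4(a) covers ∅
floor of heap: 0:c, 4:a
completions by unplaced set U, small U first (add the entries for U minus each lowest piece of U):
  |U|=1: {3}:1  {4}:1
  |U|=2: {2,3}:1  {3,4}:2
  |U|=3: {1,2,3}:1  {2,3,4}:3
  start at 0(c): 4
  start at 4(a): 1
sum over floor = 5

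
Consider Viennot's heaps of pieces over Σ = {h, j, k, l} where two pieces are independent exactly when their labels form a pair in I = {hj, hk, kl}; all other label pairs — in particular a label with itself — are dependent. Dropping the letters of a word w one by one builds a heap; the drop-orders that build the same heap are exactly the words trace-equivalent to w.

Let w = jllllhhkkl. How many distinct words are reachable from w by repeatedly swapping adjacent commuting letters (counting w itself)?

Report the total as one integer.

drop 0:j onto floor
drop 1:l onto {0:j}
drop 2:l onto {1:l}
drop 3:l onto {2:l}
drop 4:l onto {3:l}
drop 5:h onto {4:l}
drop 6:h onto {5:h}
drop 7:k onto {0:j}
drop 8:k onto {7:k}
drop 9:l onto {6:h}
ground layer = {0:j}
drop-orders for the pieces not yet dropped (sum over which currently-grounded one goes next):
  1 to go: {8} 1  {9} 1
  2 to go: {6,9} 1  {7,8} 1  {8,9} 2
  3 to go: {5,6,9} 1  {6,8,9} 3  {7,8,9} 3
  4 to go: {4,5,6,9} 1  {5,6,8,9} 4  {6,7,8,9} 6
  5 to go: {3,4,5,6,9} 1  {4,5,6,8,9} 5  {5,6,7,8,9} 10
  6 to go: {2,3,4,5,6,9} 1  {3,4,5,6,8,9} 6  {4,5,6,7,8,9} 15
  7 to go: {1,2,3,4,5,6,9} 1  {2,3,4,5,6,8,9} 7  {3,4,5,6,7,8,9} 21
  8 to go: {1,2,3,4,5,6,8,9} 8  {2,3,4,5,6,7,8,9} 28
  if 0:j drops first: 36 orders

36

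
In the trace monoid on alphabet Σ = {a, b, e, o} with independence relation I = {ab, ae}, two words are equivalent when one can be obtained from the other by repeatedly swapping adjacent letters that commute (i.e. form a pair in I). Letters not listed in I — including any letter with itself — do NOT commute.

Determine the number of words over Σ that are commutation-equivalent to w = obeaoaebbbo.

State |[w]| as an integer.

#0=o has no predecessor
#1=b depends on [0:o]
#2=e depends on [1:b]
#3=a depends on [0:o]
#4=o depends on [2:e, 3:a]
#5=a depends on [4:o]
#6=e depends on [4:o]
#7=b depends on [6:e]
#8=b depends on [7:b]
#9=b depends on [8:b]
#10=o depends on [5:a, 9:b]
sources: [0:o]
N(rest) = Σ N(rest − s) over sources s of rest; N(one piece) = 1:
  size 1 → [10]=1
  size 2 → [5,10]=1  [9,10]=1
  size 3 → [5,9,10]=2  [8,9,10]=1
  size 4 → [5,8,9,10]=3  [7,8,9,10]=1
  size 5 → [5,7,8,9,10]=4  [6,7,8,9,10]=1
  size 6 → [5,6,7,8,9,10]=5
  size 7 → [4,5,6,7,8,9,10]=5
  size 8 → [2,4,5,6,7,8,9,10]=5  [3,4,5,6,7,8,9,10]=5
  size 9 → [1,2,4,5,6,7,8,9,10]=5  [2,3,4,5,6,7,8,9,10]=10
  first=0(o) contributes 15

15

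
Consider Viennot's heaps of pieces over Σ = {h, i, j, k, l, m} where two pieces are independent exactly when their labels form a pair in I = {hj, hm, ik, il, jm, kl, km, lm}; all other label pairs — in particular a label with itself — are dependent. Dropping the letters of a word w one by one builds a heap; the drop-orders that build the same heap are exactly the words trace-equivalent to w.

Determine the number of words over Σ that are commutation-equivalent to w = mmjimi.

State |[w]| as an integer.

3

#0=m has no predecessor
#1=m depends on [0:m]
#2=j has no predecessor
#3=i depends on [1:m, 2:j]
#4=m depends on [3:i]
#5=i depends on [4:m]
sources: [0:m, 2:j]
N(rest) = Σ N(rest − s) over sources s of rest; N(one piece) = 1:
  size 1 → [5]=1
  size 2 → [4,5]=1
  size 3 → [3,4,5]=1
  size 4 → [1,3,4,5]=1  [2,3,4,5]=1
  first=0(m) contributes 2
  first=2(j) contributes 1
|[w]| = 3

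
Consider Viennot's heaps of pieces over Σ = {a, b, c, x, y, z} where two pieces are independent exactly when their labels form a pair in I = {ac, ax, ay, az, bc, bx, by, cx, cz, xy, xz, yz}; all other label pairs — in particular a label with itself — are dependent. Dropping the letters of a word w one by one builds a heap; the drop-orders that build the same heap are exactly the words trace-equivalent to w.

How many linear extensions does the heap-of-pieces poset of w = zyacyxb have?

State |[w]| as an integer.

280

#0=z has no predecessor
#1=y has no predecessor
#2=a has no predecessor
#3=c depends on [1:y]
#4=y depends on [3:c]
#5=x has no predecessor
#6=b depends on [0:z, 2:a]
sources: [0:z, 1:y, 2:a, 5:x]
N(rest) = Σ N(rest − s) over sources s of rest; N(one piece) = 1:
  size 1 → [4]=1  [5]=1  [6]=1
  size 2 → [0,6]=1  [2,6]=1  [3,4]=1  [4,5]=2  [4,6]=2  [5,6]=2
  size 3 → [0,2,6]=2  [0,4,6]=3  [0,5,6]=3  [1,3,4]=1  [2,4,6]=3  [2,5,6]=3  [3,4,5]=3  [3,4,6]=3  [4,5,6]=6
  size 4 → [0,2,4,6]=8  [0,2,5,6]=8  [0,3,4,6]=6  [0,4,5,6]=12  [1,3,4,5]=4  [1,3,4,6]=4  [2,3,4,6]=6  [2,4,5,6]=12  [3,4,5,6]=12
  size 5 → [0,1,3,4,6]=10  [0,2,3,4,6]=20  [0,2,4,5,6]=40  [0,3,4,5,6]=30  [1,2,3,4,6]=10  [1,3,4,5,6]=20  [2,3,4,5,6]=30
  first=0(z) contributes 60
  first=1(y) contributes 120
  first=2(a) contributes 60
  first=5(x) contributes 40
|[w]| = 280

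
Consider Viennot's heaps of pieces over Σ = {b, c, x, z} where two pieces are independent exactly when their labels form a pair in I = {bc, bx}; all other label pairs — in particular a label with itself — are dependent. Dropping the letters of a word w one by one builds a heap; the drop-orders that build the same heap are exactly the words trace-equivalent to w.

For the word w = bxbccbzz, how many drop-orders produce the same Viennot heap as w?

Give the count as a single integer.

#0=b has no predecessor
#1=x has no predecessor
#2=b depends on [0:b]
#3=c depends on [1:x]
#4=c depends on [3:c]
#5=b depends on [2:b]
#6=z depends on [4:c, 5:b]
#7=z depends on [6:z]
sources: [0:b, 1:x]
N(rest) = Σ N(rest − s) over sources s of rest; N(one piece) = 1:
  size 1 → [7]=1
  size 2 → [6,7]=1
  size 3 → [4,6,7]=1  [5,6,7]=1
  size 4 → [2,5,6,7]=1  [3,4,6,7]=1  [4,5,6,7]=2
  size 5 → [0,2,5,6,7]=1  [1,3,4,6,7]=1  [2,4,5,6,7]=3  [3,4,5,6,7]=3
  size 6 → [0,2,4,5,6,7]=4  [1,3,4,5,6,7]=4  [2,3,4,5,6,7]=6
  first=0(b) contributes 10
  first=1(x) contributes 10
|[w]| = 20

20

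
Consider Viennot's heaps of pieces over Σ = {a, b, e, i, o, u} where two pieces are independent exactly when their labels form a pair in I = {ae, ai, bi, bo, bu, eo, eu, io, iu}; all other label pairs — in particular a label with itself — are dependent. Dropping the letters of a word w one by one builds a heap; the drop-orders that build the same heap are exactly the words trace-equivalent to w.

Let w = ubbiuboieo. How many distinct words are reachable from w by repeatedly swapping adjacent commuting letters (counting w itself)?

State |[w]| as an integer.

drop 0:u onto floor
drop 1:b onto floor
drop 2:b onto {1:b}
drop 3:i onto floor
drop 4:u onto {0:u}
drop 5:b onto {2:b}
drop 6:o onto {4:u}
drop 7:i onto {3:i}
drop 8:e onto {5:b, 7:i}
drop 9:o onto {6:o}
ground layer = {0:u, 1:b, 3:i}
drop-orders for the pieces not yet dropped (sum over which currently-grounded one goes next):
  1 to go: {8} 1  {9} 1
  2 to go: {5,8} 1  {6,9} 1  {7,8} 1  {8,9} 2
  3 to go: {2,5,8} 1  {3,7,8} 1  {4,6,9} 1  {5,7,8} 2  {5,8,9} 3  {6,8,9} 3  {7,8,9} 3
  4 to go: {0,4,6,9} 1  {1,2,5,8} 1  {2,5,7,8} 3  {2,5,8,9} 4  {3,5,7,8} 3  {3,7,8,9} 4  {4,6,8,9} 4  {5,6,8,9} 6  {5,7,8,9} 8  {6,7,8,9} 6
  5 to go: {0,4,6,8,9} 5  {1,2,5,7,8} 4  {1,2,5,8,9} 5  {2,3,5,7,8} 6  {2,5,6,8,9} 10  {2,5,7,8,9} 15  {3,5,7,8,9} 15  {3,6,7,8,9} 10  {4,5,6,8,9} 10  {4,6,7,8,9} 10  {5,6,7,8,9} 20
  6 to go: {0,4,5,6,8,9} 15  {0,4,6,7,8,9} 15  {1,2,3,5,7,8} 10  {1,2,5,6,8,9} 15  {1,2,5,7,8,9} 24  {2,3,5,7,8,9} 36  {2,4,5,6,8,9} 20  {2,5,6,7,8,9} 45  {3,4,6,7,8,9} 20  {3,5,6,7,8,9} 45  {4,5,6,7,8,9} 40
  7 to go: {0,2,4,5,6,8,9} 35  {0,3,4,6,7,8,9} 35  {0,4,5,6,7,8,9} 70  {1,2,3,5,7,8,9} 70  {1,2,4,5,6,8,9} 35  {1,2,5,6,7,8,9} 84  {2,3,5,6,7,8,9} 126  {2,4,5,6,7,8,9} 105  {3,4,5,6,7,8,9} 105
  8 to go: {0,1,2,4,5,6,8,9} 70  {0,2,4,5,6,7,8,9} 210  {0,3,4,5,6,7,8,9} 210  {1,2,3,5,6,7,8,9} 280  {1,2,4,5,6,7,8,9} 224  {2,3,4,5,6,7,8,9} 336
  if 0:u drops first: 840 orders
  if 1:b drops first: 756 orders
  if 3:i drops first: 504 orders
heap linearizations: 2100

2100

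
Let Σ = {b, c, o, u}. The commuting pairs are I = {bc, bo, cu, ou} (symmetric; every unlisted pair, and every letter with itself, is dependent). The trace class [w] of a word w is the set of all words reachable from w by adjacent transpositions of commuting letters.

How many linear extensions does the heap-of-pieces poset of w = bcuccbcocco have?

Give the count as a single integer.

165

drop 0:b onto floor
drop 1:c onto floor
drop 2:u onto {0:b}
drop 3:c onto {1:c}
drop 4:c onto {3:c}
drop 5:b onto {2:u}
drop 6:c onto {4:c}
drop 7:o onto {6:c}
drop 8:c onto {7:o}
drop 9:c onto {8:c}
drop 10:o onto {9:c}
ground layer = {0:b, 1:c}
drop-orders for the pieces not yet dropped (sum over which currently-grounded one goes next):
  1 to go: {5} 1  {10} 1
  2 to go: {2,5} 1  {5,10} 2  {9,10} 1
  3 to go: {0,2,5} 1  {2,5,10} 3  {5,9,10} 3  {8,9,10} 1
  4 to go: {0,2,5,10} 4  {2,5,9,10} 6  {5,8,9,10} 4  {7,8,9,10} 1
  5 to go: {0,2,5,9,10} 10  {2,5,8,9,10} 10  {5,7,8,9,10} 5  {6,7,8,9,10} 1
  6 to go: {0,2,5,8,9,10} 20  {2,5,7,8,9,10} 15  {4,6,7,8,9,10} 1  {5,6,7,8,9,10} 6
  7 to go: {0,2,5,7,8,9,10} 35  {2,5,6,7,8,9,10} 21  {3,4,6,7,8,9,10} 1  {4,5,6,7,8,9,10} 7
  8 to go: {0,2,5,6,7,8,9,10} 56  {1,3,4,6,7,8,9,10} 1  {2,4,5,6,7,8,9,10} 28  {3,4,5,6,7,8,9,10} 8
  9 to go: {0,2,4,5,6,7,8,9,10} 84  {1,3,4,5,6,7,8,9,10} 9  {2,3,4,5,6,7,8,9,10} 36
  if 0:b drops first: 45 orders
  if 1:c drops first: 120 orders
heap linearizations: 165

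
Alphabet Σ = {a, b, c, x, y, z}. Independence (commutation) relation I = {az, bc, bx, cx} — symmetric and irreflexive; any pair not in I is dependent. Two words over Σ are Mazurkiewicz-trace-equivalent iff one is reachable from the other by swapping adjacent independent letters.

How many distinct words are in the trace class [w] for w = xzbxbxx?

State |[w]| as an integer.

#0=x has no predecessor
#1=z depends on [0:x]
#2=b depends on [1:z]
#3=x depends on [1:z]
#4=b depends on [2:b]
#5=x depends on [3:x]
#6=x depends on [5:x]
sources: [0:x]
N(rest) = Σ N(rest − s) over sources s of rest; N(one piece) = 1:
  size 1 → [4]=1  [6]=1
  size 2 → [2,4]=1  [4,6]=2  [5,6]=1
  size 3 → [2,4,6]=3  [3,5,6]=1  [4,5,6]=3
  size 4 → [2,4,5,6]=6  [3,4,5,6]=4
  size 5 → [2,3,4,5,6]=10
  first=0(x) contributes 10

10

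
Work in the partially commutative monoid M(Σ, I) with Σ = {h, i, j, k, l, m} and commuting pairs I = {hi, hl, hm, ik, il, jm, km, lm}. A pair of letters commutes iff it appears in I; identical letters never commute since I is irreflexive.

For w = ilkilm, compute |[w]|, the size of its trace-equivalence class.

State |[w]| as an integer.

#0=i has no predecessor
#1=l has no predecessor
#2=k depends on [1:l]
#3=i depends on [0:i]
#4=l depends on [2:k]
#5=m depends on [3:i]
sources: [0:i, 1:l]
N(rest) = Σ N(rest − s) over sources s of rest; N(one piece) = 1:
  size 1 → [4]=1  [5]=1
  size 2 → [2,4]=1  [3,5]=1  [4,5]=2
  size 3 → [0,3,5]=1  [1,2,4]=1  [2,4,5]=3  [3,4,5]=3
  size 4 → [0,3,4,5]=4  [1,2,4,5]=4  [2,3,4,5]=6
  first=0(i) contributes 10
  first=1(l) contributes 10
|[w]| = 20

20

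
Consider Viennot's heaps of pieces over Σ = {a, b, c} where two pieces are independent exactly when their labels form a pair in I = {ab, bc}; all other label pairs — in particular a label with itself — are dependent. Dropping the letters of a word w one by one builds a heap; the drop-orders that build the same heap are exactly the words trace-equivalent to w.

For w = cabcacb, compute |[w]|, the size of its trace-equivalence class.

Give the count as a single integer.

#0=c has no predecessor
#1=a depends on [0:c]
#2=b has no predecessor
#3=c depends on [1:a]
#4=a depends on [3:c]
#5=c depends on [4:a]
#6=b depends on [2:b]
sources: [0:c, 2:b]
N(rest) = Σ N(rest − s) over sources s of rest; N(one piece) = 1:
  size 1 → [5]=1  [6]=1
  size 2 → [2,6]=1  [4,5]=1  [5,6]=2
  size 3 → [2,5,6]=3  [3,4,5]=1  [4,5,6]=3
  size 4 → [1,3,4,5]=1  [2,4,5,6]=6  [3,4,5,6]=4
  size 5 → [0,1,3,4,5]=1  [1,3,4,5,6]=5  [2,3,4,5,6]=10
  first=0(c) contributes 15
  first=2(b) contributes 6
|[w]| = 21

21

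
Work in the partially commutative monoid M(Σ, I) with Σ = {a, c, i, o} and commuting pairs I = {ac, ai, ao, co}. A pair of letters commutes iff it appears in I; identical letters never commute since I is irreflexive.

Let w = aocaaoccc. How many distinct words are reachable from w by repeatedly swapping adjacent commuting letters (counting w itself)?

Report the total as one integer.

piece 0:a — minimal
piece 1:o — minimal
piece 2:c — minimal
piece 3:a rests on {0:a}
piece 4:a rests on {3:a}
piece 5:o rests on {1:o}
piece 6:c rests on {2:c}
piece 7:c rests on {6:c}
piece 8:c rests on {7:c}
minimal pieces: {0:a, 1:o, 2:c}
ways to finish when only these pieces remain (= sum over removing one remaining piece with nothing left below it):
  1 left: {4}→1  {5}→1  {8}→1
  2 left: {1,5}→1  {3,4}→1  {4,5}→2  {4,8}→2  {5,8}→2  {7,8}→1
  3 left: {0,3,4}→1  {1,4,5}→3  {1,5,8}→3  {3,4,5}→3  {3,4,8}→3  {4,5,8}→6  {4,7,8}→3  {5,7,8}→3  {6,7,8}→1
  4 left: {0,3,4,5}→4  {0,3,4,8}→4  {1,3,4,5}→6  {1,4,5,8}→12  {1,5,7,8}→6  {2,6,7,8}→1  {3,4,5,8}→12  {3,4,7,8}→6  {4,5,7,8}→12  {4,6,7,8}→4  {5,6,7,8}→4
  5 left: {0,1,3,4,5}→10  {0,3,4,5,8}→20  {0,3,4,7,8}→10  {1,3,4,5,8}→30  {1,4,5,7,8}→30  {1,5,6,7,8}→10  {2,4,6,7,8}→5  {2,5,6,7,8}→5  {3,4,5,7,8}→30  {3,4,6,7,8}→10  {4,5,6,7,8}→20
  6 left: {0,1,3,4,5,8}→60  {0,3,4,5,7,8}→60  {0,3,4,6,7,8}→20  {1,2,5,6,7,8}→15  {1,3,4,5,7,8}→90  {1,4,5,6,7,8}→60  {2,3,4,6,7,8}→15  {2,4,5,6,7,8}→30  {3,4,5,6,7,8}→60
  7 left: {0,1,3,4,5,7,8}→210  {0,2,3,4,6,7,8}→35  {0,3,4,5,6,7,8}→140  {1,2,4,5,6,7,8}→105  {1,3,4,5,6,7,8}→210  {2,3,4,5,6,7,8}→105
  placing 0:a first → 420 extensions
  placing 1:o first → 280 extensions
  placing 2:c first → 560 extensions
total linear extensions = 1260

1260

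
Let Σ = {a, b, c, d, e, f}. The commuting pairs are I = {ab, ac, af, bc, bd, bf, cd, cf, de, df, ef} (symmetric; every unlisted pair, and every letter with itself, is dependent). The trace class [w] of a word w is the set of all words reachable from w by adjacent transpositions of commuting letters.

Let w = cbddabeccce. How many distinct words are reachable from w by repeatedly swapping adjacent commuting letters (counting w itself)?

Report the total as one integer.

60

piece 0:c — minimal
piece 1:b — minimal
piece 2:d — minimal
piece 3:d rests on {2:d}
piece 4:a rests on {3:d}
piece 5:b rests on {1:b}
piece 6:e rests on {0:c, 4:a, 5:b}
piece 7:c rests on {6:e}
piece 8:c rests on {7:c}
piece 9:c rests on {8:c}
piece 10:e rests on {9:c}
minimal pieces: {0:c, 1:b, 2:d}
ways to finish when only these pieces remain (= sum over removing one remaining piece with nothing left below it):
  1 left: {10}→1
  2 left: {9,10}→1
  3 left: {8,9,10}→1
  4 left: {7,8,9,10}→1
  5 left: {6,7,8,9,10}→1
  6 left: {0,6,7,8,9,10}→1  {4,6,7,8,9,10}→1  {5,6,7,8,9,10}→1
  7 left: {0,4,6,7,8,9,10}→2  {0,5,6,7,8,9,10}→2  {1,5,6,7,8,9,10}→1  {3,4,6,7,8,9,10}→1  {4,5,6,7,8,9,10}→2
  8 left: {0,1,5,6,7,8,9,10}→3  {0,3,4,6,7,8,9,10}→3  {0,4,5,6,7,8,9,10}→6  {1,4,5,6,7,8,9,10}→3  {2,3,4,6,7,8,9,10}→1  {3,4,5,6,7,8,9,10}→3
  9 left: {0,1,4,5,6,7,8,9,10}→12  {0,2,3,4,6,7,8,9,10}→4  {0,3,4,5,6,7,8,9,10}→12  {1,3,4,5,6,7,8,9,10}→6  {2,3,4,5,6,7,8,9,10}→4
  placing 0:c first → 10 extensions
  placing 1:b first → 20 extensions
  placing 2:d first → 30 extensions
total linear extensions = 60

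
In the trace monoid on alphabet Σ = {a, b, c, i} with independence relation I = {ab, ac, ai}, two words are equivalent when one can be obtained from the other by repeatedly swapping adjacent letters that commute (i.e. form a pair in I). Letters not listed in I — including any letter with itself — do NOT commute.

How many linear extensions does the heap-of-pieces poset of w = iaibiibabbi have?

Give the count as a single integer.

0(i) covers ∅
1(a) covers ∅
2(i) covers 0:i
3(b) covers 2:i
4(i) covers 3:b
5(i) covers 4:i
6(b) covers 5:i
7(a) covers 1:a
8(b) covers 6:b
9(b) covers 8:b
10(i) covers 9:b
floor of heap: 0:i, 1:a
completions by unplaced set U, small U first (add the entries for U minus each lowest piece of U):
  |U|=1: {7}:1  {10}:1
  |U|=2: {1,7}:1  {7,10}:2  {9,10}:1
  |U|=3: {1,7,10}:3  {7,9,10}:3  {8,9,10}:1
  |U|=4: {1,7,9,10}:6  {6,8,9,10}:1  {7,8,9,10}:4
  |U|=5: {1,7,8,9,10}:10  {5,6,8,9,10}:1  {6,7,8,9,10}:5
  |U|=6: {1,6,7,8,9,10}:15  {4,5,6,8,9,10}:1  {5,6,7,8,9,10}:6
  |U|=7: {1,5,6,7,8,9,10}:21  {3,4,5,6,8,9,10}:1  {4,5,6,7,8,9,10}:7
  |U|=8: {1,4,5,6,7,8,9,10}:28  {2,3,4,5,6,8,9,10}:1  {3,4,5,6,7,8,9,10}:8
  |U|=9: {0,2,3,4,5,6,8,9,10}:1  {1,3,4,5,6,7,8,9,10}:36  {2,3,4,5,6,7,8,9,10}:9
  start at 0(i): 45
  start at 1(a): 10
sum over floor = 55

55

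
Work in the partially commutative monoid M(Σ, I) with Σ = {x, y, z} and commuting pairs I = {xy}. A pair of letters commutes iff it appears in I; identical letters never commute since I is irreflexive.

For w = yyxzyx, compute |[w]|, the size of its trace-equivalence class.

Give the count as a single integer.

0(y) covers ∅
1(y) covers 0:y
2(x) covers ∅
3(z) covers 1:y, 2:x
4(y) covers 3:z
5(x) covers 3:z
floor of heap: 0:y, 2:x
completions by unplaced set U, small U first (add the entries for U minus each lowest piece of U):
  |U|=1: {4}:1  {5}:1
  |U|=2: {4,5}:2
  |U|=3: {3,4,5}:2
  |U|=4: {1,3,4,5}:2  {2,3,4,5}:2
  start at 0(y): 4
  start at 2(x): 2
sum over floor = 6

6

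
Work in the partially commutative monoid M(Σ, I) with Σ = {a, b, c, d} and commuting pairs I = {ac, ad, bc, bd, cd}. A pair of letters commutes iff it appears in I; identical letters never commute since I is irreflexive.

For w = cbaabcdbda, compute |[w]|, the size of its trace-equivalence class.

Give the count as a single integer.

1260

#0=c has no predecessor
#1=b has no predecessor
#2=a depends on [1:b]
#3=a depends on [2:a]
#4=b depends on [3:a]
#5=c depends on [0:c]
#6=d has no predecessor
#7=b depends on [4:b]
#8=d depends on [6:d]
#9=a depends on [7:b]
sources: [0:c, 1:b, 6:d]
N(rest) = Σ N(rest − s) over sources s of rest; N(one piece) = 1:
  size 1 → [5]=1  [8]=1  [9]=1
  size 2 → [0,5]=1  [5,8]=2  [5,9]=2  [6,8]=1  [7,9]=1  [8,9]=2
  size 3 → [0,5,8]=3  [0,5,9]=3  [4,7,9]=1  [5,6,8]=3  [5,7,9]=3  [5,8,9]=6  [6,8,9]=3  [7,8,9]=3
  size 4 → [0,5,6,8]=6  [0,5,7,9]=6  [0,5,8,9]=12  [3,4,7,9]=1  [4,5,7,9]=4  [4,7,8,9]=4  [5,6,8,9]=12  [5,7,8,9]=12  [6,7,8,9]=6
  size 5 → [0,4,5,7,9]=10  [0,5,6,8,9]=30  [0,5,7,8,9]=30  [2,3,4,7,9]=1  [3,4,5,7,9]=5  [3,4,7,8,9]=5  [4,5,7,8,9]=20  [4,6,7,8,9]=10  [5,6,7,8,9]=30
  size 6 → [0,3,4,5,7,9]=15  [0,4,5,7,8,9]=60  [0,5,6,7,8,9]=90  [1,2,3,4,7,9]=1  [2,3,4,5,7,9]=6  [2,3,4,7,8,9]=6  [3,4,5,7,8,9]=30  [3,4,6,7,8,9]=15  [4,5,6,7,8,9]=60
  size 7 → [0,2,3,4,5,7,9]=21  [0,3,4,5,7,8,9]=105  [0,4,5,6,7,8,9]=210  [1,2,3,4,5,7,9]=7  [1,2,3,4,7,8,9]=7  [2,3,4,5,7,8,9]=42  [2,3,4,6,7,8,9]=21  [3,4,5,6,7,8,9]=105
  size 8 → [0,1,2,3,4,5,7,9]=28  [0,2,3,4,5,7,8,9]=168  [0,3,4,5,6,7,8,9]=420  [1,2,3,4,5,7,8,9]=56  [1,2,3,4,6,7,8,9]=28  [2,3,4,5,6,7,8,9]=168
  first=0(c) contributes 252
  first=1(b) contributes 756
  first=6(d) contributes 252
|[w]| = 1260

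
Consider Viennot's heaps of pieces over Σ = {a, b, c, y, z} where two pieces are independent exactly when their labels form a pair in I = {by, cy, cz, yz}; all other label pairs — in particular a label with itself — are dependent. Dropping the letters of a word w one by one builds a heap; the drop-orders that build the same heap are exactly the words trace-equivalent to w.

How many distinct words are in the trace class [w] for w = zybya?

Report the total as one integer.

drop 0:z onto floor
drop 1:y onto floor
drop 2:b onto {0:z}
drop 3:y onto {1:y}
drop 4:a onto {2:b, 3:y}
ground layer = {0:z, 1:y}
drop-orders for the pieces not yet dropped (sum over which currently-grounded one goes next):
  1 to go: {4} 1
  2 to go: {2,4} 1  {3,4} 1
  3 to go: {0,2,4} 1  {1,3,4} 1  {2,3,4} 2
  if 0:z drops first: 3 orders
  if 1:y drops first: 3 orders
heap linearizations: 6

6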